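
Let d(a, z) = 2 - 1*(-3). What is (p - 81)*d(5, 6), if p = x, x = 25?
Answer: -280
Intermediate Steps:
p = 25
d(a, z) = 5 (d(a, z) = 2 + 3 = 5)
(p - 81)*d(5, 6) = (25 - 81)*5 = -56*5 = -280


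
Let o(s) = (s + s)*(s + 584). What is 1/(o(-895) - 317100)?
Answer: 1/239590 ≈ 4.1738e-6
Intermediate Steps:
o(s) = 2*s*(584 + s) (o(s) = (2*s)*(584 + s) = 2*s*(584 + s))
1/(o(-895) - 317100) = 1/(2*(-895)*(584 - 895) - 317100) = 1/(2*(-895)*(-311) - 317100) = 1/(556690 - 317100) = 1/239590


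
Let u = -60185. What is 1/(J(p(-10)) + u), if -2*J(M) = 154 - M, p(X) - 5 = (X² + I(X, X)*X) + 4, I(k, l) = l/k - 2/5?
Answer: -2/120421 ≈ -1.6608e-5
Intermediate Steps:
I(k, l) = -⅖ + l/k (I(k, l) = l/k - 2*⅕ = l/k - ⅖ = -⅖ + l/k)
p(X) = 9 + X² + 3*X/5 (p(X) = 5 + ((X² + (-⅖ + X/X)*X) + 4) = 5 + ((X² + (-⅖ + 1)*X) + 4) = 5 + ((X² + 3*X/5) + 4) = 5 + (4 + X² + 3*X/5) = 9 + X² + 3*X/5)
J(M) = -77 + M/2 (J(M) = -(154 - M)/2 = -77 + M/2)
1/(J(p(-10)) + u) = 1/((-77 + (9 + (-10)² + (⅗)*(-10))/2) - 60185) = 1/((-77 + (9 + 100 - 6)/2) - 60185) = 1/((-77 + (½)*103) - 60185) = 1/((-77 + 103/2) - 60185) = 1/(-51/2 - 60185) = 1/(-120421/2) = -2/120421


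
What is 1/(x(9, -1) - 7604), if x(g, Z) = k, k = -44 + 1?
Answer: -1/7647 ≈ -0.00013077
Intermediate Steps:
k = -43
x(g, Z) = -43
1/(x(9, -1) - 7604) = 1/(-43 - 7604) = 1/(-7647) = -1/7647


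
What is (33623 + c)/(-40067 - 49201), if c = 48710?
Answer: -82333/89268 ≈ -0.92231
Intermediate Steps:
(33623 + c)/(-40067 - 49201) = (33623 + 48710)/(-40067 - 49201) = 82333/(-89268) = 82333*(-1/89268) = -82333/89268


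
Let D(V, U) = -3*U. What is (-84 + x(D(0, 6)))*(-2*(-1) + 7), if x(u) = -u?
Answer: -594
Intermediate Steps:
(-84 + x(D(0, 6)))*(-2*(-1) + 7) = (-84 - (-3)*6)*(-2*(-1) + 7) = (-84 - 1*(-18))*(2 + 7) = (-84 + 18)*9 = -66*9 = -594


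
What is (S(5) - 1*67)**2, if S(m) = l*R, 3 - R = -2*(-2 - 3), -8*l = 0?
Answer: 4489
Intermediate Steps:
l = 0 (l = -1/8*0 = 0)
R = -7 (R = 3 - (-2)*(-2 - 3) = 3 - (-2)*(-5) = 3 - 1*10 = 3 - 10 = -7)
S(m) = 0 (S(m) = 0*(-7) = 0)
(S(5) - 1*67)**2 = (0 - 1*67)**2 = (0 - 67)**2 = (-67)**2 = 4489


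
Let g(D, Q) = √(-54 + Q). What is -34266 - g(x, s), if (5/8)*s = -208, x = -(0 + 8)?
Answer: -34266 - I*√9670/5 ≈ -34266.0 - 19.667*I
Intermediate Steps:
x = -8 (x = -1*8 = -8)
s = -1664/5 (s = (8/5)*(-208) = -1664/5 ≈ -332.80)
-34266 - g(x, s) = -34266 - √(-54 - 1664/5) = -34266 - √(-1934/5) = -34266 - I*√9670/5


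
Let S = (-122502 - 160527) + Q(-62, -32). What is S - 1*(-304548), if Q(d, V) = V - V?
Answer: 21519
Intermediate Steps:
Q(d, V) = 0
S = -283029 (S = (-122502 - 160527) + 0 = -283029 + 0 = -283029)
S - 1*(-304548) = -283029 - 1*(-304548) = -283029 + 304548 = 21519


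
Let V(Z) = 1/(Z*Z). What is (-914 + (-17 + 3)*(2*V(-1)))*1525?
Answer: -1436550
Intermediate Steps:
V(Z) = Z⁻² (V(Z) = 1/(Z²) = Z⁻²)
(-914 + (-17 + 3)*(2*V(-1)))*1525 = (-914 + (-17 + 3)*(2/(-1)²))*1525 = (-914 - 28)*1525 = -942*1525 = -1436550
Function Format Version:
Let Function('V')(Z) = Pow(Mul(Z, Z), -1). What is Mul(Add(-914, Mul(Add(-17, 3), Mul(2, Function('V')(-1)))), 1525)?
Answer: -1436550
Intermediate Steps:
Function('V')(Z) = Pow(Z, -2) (Function('V')(Z) = Pow(Pow(Z, 2), -1) = Pow(Z, -2))
Mul(Add(-914, Mul(Add(-17, 3), Mul(2, Function('V')(-1)))), 1525) = Mul(Add(-914, Mul(Add(-17, 3), Mul(2, Pow(-1, -2)))), 1525) = Mul(Add(-914, Mul(-14, Mul(2, 1))), 1525) = Mul(Add(-914, Mul(-14, 2)), 1525) = Mul(Add(-914, -28), 1525) = Mul(-942, 1525) = -1436550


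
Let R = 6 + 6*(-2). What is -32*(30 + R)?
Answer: -768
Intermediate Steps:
R = -6 (R = 6 - 12 = -6)
-32*(30 + R) = -32*(30 - 6) = -32*24 = -768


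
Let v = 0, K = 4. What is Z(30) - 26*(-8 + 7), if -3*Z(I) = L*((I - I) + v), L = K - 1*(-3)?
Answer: 26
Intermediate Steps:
L = 7 (L = 4 - 1*(-3) = 4 + 3 = 7)
Z(I) = 0 (Z(I) = -7*((I - I) + 0)/3 = -7*(0 + 0)/3 = -7*0/3 = -⅓*0 = 0)
Z(30) - 26*(-8 + 7) = 0 - 26*(-8 + 7) = 0 - 26*(-1) = 0 + 26 = 26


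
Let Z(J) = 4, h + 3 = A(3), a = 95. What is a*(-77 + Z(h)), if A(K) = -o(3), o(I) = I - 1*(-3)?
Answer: -6935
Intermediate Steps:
o(I) = 3 + I (o(I) = I + 3 = 3 + I)
A(K) = -6 (A(K) = -(3 + 3) = -1*6 = -6)
h = -9 (h = -3 - 6 = -9)
a*(-77 + Z(h)) = 95*(-77 + 4) = 95*(-73) = -6935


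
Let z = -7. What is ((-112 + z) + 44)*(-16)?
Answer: 1200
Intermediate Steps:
((-112 + z) + 44)*(-16) = ((-112 - 7) + 44)*(-16) = (-119 + 44)*(-16) = -75*(-16) = 1200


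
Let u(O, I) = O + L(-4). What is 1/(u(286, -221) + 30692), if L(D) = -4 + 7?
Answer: 1/30981 ≈ 3.2278e-5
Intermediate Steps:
L(D) = 3
u(O, I) = 3 + O (u(O, I) = O + 3 = 3 + O)
1/(u(286, -221) + 30692) = 1/((3 + 286) + 30692) = 1/(289 + 30692) = 1/30981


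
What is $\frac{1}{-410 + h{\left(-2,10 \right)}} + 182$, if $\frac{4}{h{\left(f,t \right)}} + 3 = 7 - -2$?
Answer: $\frac{223493}{1228} \approx 182.0$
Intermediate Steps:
$h{\left(f,t \right)} = \frac{2}{3}$ ($h{\left(f,t \right)} = \frac{4}{-3 + \left(7 - -2\right)} = \frac{4}{-3 + \left(7 + 2\right)} = \frac{4}{-3 + 9} = \frac{4}{6} = 4 \cdot \frac{1}{6} = \frac{2}{3}$)
$\frac{1}{-410 + h{\left(-2,10 \right)}} + 182 = \frac{1}{-410 + \frac{2}{3}} + 182 = \frac{1}{- \frac{1228}{3}} + 182 = - \frac{3}{1228} + 182 = \frac{223493}{1228}$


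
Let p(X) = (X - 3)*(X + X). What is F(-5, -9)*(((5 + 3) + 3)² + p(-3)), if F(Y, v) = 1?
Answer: 157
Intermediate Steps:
p(X) = 2*X*(-3 + X) (p(X) = (-3 + X)*(2*X) = 2*X*(-3 + X))
F(-5, -9)*(((5 + 3) + 3)² + p(-3)) = 1*(((5 + 3) + 3)² + 2*(-3)*(-3 - 3)) = 1*((8 + 3)² + 2*(-3)*(-6)) = 1*(11² + 36) = 1*(121 + 36) = 1*157 = 157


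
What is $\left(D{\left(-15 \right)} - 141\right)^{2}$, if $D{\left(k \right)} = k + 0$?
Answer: $24336$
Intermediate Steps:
$D{\left(k \right)} = k$
$\left(D{\left(-15 \right)} - 141\right)^{2} = \left(-15 - 141\right)^{2} = \left(-156\right)^{2} = 24336$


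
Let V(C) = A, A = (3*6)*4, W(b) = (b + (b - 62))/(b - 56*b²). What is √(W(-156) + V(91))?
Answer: 7*√682420317306/681486 ≈ 8.4853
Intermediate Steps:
W(b) = (-62 + 2*b)/(b - 56*b²) (W(b) = (b + (-62 + b))/(b - 56*b²) = (-62 + 2*b)/(b - 56*b²))
A = 72 (A = 18*4 = 72)
V(C) = 72
√(W(-156) + V(91)) = √(2*(31 - 1*(-156))/(-156*(-1 + 56*(-156))) + 72) = √(2*(-1/156)*(31 + 156)/(-1 - 8736) + 72) = √(2*(-1/156)*187/(-8737) + 72) = √(2*(-1/156)*(-1/8737)*187 + 72) = √(187/681486 + 72) = √(49067179/681486) = 7*√682420317306/681486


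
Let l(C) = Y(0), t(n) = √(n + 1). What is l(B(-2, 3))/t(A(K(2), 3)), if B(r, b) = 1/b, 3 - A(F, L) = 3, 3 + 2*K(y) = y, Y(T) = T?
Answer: 0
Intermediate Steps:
K(y) = -3/2 + y/2
A(F, L) = 0 (A(F, L) = 3 - 1*3 = 3 - 3 = 0)
t(n) = √(1 + n)
l(C) = 0
l(B(-2, 3))/t(A(K(2), 3)) = 0/(√(1 + 0)) = 0/(√1) = 0/1 = 0*1 = 0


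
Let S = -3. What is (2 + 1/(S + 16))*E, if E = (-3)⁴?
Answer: 2187/13 ≈ 168.23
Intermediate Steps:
E = 81
(2 + 1/(S + 16))*E = (2 + 1/(-3 + 16))*81 = (2 + 1/13)*81 = (27/13)*81 = 2187/13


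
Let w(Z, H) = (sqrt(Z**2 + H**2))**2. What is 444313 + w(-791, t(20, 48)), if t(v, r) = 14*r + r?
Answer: 1588394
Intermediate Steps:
t(v, r) = 15*r
w(Z, H) = H**2 + Z**2 (w(Z, H) = (sqrt(H**2 + Z**2))**2 = H**2 + Z**2)
444313 + w(-791, t(20, 48)) = 444313 + ((15*48)**2 + (-791)**2) = 444313 + (720**2 + 625681) = 444313 + (518400 + 625681) = 444313 + 1144081 = 1588394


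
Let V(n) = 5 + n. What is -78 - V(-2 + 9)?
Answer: -90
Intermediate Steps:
-78 - V(-2 + 9) = -78 - (5 + (-2 + 9)) = -78 - (5 + 7) = -78 - 1*12 = -78 - 12 = -90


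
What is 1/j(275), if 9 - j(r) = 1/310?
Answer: 310/2789 ≈ 0.11115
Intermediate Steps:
j(r) = 2789/310 (j(r) = 9 - 1/310 = 2789/310)
1/j(275) = 1/(2789/310) = 310/2789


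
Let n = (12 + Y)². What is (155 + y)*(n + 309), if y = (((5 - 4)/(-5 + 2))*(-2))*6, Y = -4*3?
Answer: 49131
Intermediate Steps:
Y = -12
y = 4 (y = ((1/(-3))*(-2))*6 = ((1*(-⅓))*(-2))*6 = -⅓*(-2)*6 = (⅔)*6 = 4)
n = 0 (n = (12 - 12)² = 0² = 0)
(155 + y)*(n + 309) = (155 + 4)*(0 + 309) = 159*309 = 49131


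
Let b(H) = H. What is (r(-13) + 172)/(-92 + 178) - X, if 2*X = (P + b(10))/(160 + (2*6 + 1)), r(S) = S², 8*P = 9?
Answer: 468117/119024 ≈ 3.9330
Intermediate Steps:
P = 9/8 (P = (⅛)*9 = 9/8 ≈ 1.1250)
X = 89/2768 (X = ((9/8 + 10)/(160 + (2*6 + 1)))/2 = (89/(8*(160 + (12 + 1))))/2 = (89/(8*(160 + 13)))/2 = ((89/8)/173)/2 = ((89/8)*(1/173))/2 = (½)*(89/1384) = 89/2768 ≈ 0.032153)
(r(-13) + 172)/(-92 + 178) - X = ((-13)² + 172)/(-92 + 178) - 1*89/2768 = (169 + 172)/86 - 89/2768 = 341*(1/86) - 89/2768 = 341/86 - 89/2768 = 468117/119024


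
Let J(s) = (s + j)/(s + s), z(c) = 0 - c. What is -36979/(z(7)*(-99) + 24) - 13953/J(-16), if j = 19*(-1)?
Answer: -321431897/25095 ≈ -12809.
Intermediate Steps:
z(c) = -c
j = -19
J(s) = (-19 + s)/(2*s) (J(s) = (s - 19)/(s + s) = (-19 + s)/((2*s)) = (-19 + s)*(1/(2*s)) = (-19 + s)/(2*s))
-36979/(z(7)*(-99) + 24) - 13953/J(-16) = -36979/(-1*7*(-99) + 24) - 13953*(-32/(-19 - 16)) = -36979/(-7*(-99) + 24) - 13953/((½)*(-1/16)*(-35)) = -36979/(693 + 24) - 13953/35/32 = -36979/717 - 13953*32/35 = -36979*1/717 - 446496/35 = -36979/717 - 446496/35 = -321431897/25095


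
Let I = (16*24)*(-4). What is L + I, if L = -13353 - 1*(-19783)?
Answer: 4894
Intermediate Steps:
I = -1536 (I = 384*(-4) = -1536)
L = 6430 (L = -13353 + 19783 = 6430)
L + I = 6430 - 1536 = 4894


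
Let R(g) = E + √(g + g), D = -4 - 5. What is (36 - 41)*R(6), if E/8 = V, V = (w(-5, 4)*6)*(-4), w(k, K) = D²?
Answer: 77760 - 10*√3 ≈ 77743.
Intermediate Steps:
D = -9
w(k, K) = 81 (w(k, K) = (-9)² = 81)
V = -1944 (V = (81*6)*(-4) = 486*(-4) = -1944)
E = -15552 (E = 8*(-1944) = -15552)
R(g) = -15552 + √2*√g (R(g) = -15552 + √(g + g) = -15552 + √(2*g) = -15552 + √2*√g)
(36 - 41)*R(6) = (36 - 41)*(-15552 + √2*√6) = -5*(-15552 + 2*√3) = 77760 - 10*√3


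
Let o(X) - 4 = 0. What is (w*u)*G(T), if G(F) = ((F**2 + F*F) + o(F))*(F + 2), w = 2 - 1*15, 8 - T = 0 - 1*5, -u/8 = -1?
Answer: -533520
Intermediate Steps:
u = 8 (u = -8*(-1) = 8)
o(X) = 4 (o(X) = 4 + 0 = 4)
T = 13 (T = 8 - (0 - 1*5) = 8 - (0 - 5) = 8 - 1*(-5) = 8 + 5 = 13)
w = -13 (w = 2 - 15 = -13)
G(F) = (2 + F)*(4 + 2*F**2) (G(F) = ((F**2 + F*F) + 4)*(F + 2) = ((F**2 + F**2) + 4)*(2 + F) = (2*F**2 + 4)*(2 + F) = (4 + 2*F**2)*(2 + F) = (2 + F)*(4 + 2*F**2))
(w*u)*G(T) = (-13*8)*(8 + 2*13**3 + 4*13 + 4*13**2) = -104*(8 + 2*2197 + 52 + 4*169) = -104*(8 + 4394 + 52 + 676) = -104*5130 = -533520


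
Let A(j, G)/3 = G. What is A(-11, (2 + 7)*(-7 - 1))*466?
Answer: -100656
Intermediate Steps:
A(j, G) = 3*G
A(-11, (2 + 7)*(-7 - 1))*466 = (3*((2 + 7)*(-7 - 1)))*466 = (3*(9*(-8)))*466 = (3*(-72))*466 = -216*466 = -100656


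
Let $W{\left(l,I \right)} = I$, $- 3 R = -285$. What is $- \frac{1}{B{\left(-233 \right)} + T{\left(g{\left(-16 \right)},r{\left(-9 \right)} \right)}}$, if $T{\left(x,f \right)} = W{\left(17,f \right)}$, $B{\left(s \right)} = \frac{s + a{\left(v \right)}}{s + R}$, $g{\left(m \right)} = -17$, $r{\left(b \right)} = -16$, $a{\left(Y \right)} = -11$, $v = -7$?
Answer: $\frac{69}{982} \approx 0.070265$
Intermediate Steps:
$R = 95$ ($R = \left(- \frac{1}{3}\right) \left(-285\right) = 95$)
$B{\left(s \right)} = \frac{-11 + s}{95 + s}$ ($B{\left(s \right)} = \frac{s - 11}{s + 95} = \frac{-11 + s}{95 + s}$)
$T{\left(x,f \right)} = f$
$- \frac{1}{B{\left(-233 \right)} + T{\left(g{\left(-16 \right)},r{\left(-9 \right)} \right)}} = - \frac{1}{\frac{-11 - 233}{95 - 233} - 16} = - \frac{1}{\frac{1}{-138} \left(-244\right) - 16} = - \frac{1}{\left(- \frac{1}{138}\right) \left(-244\right) - 16} = - \frac{1}{\frac{122}{69} - 16} = - \frac{1}{- \frac{982}{69}} = \left(-1\right) \left(- \frac{69}{982}\right) = \frac{69}{982}$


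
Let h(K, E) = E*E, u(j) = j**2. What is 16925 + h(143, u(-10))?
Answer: 26925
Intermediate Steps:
h(K, E) = E**2
16925 + h(143, u(-10)) = 16925 + ((-10)**2)**2 = 16925 + 100**2 = 16925 + 10000 = 26925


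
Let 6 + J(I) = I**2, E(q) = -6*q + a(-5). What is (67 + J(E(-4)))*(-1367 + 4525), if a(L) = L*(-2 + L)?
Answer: 11185636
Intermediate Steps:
E(q) = 35 - 6*q (E(q) = -6*q - 5*(-2 - 5) = -6*q - 5*(-7) = -6*q + 35 = 35 - 6*q)
J(I) = -6 + I**2
(67 + J(E(-4)))*(-1367 + 4525) = (67 + (-6 + (35 - 6*(-4))**2))*(-1367 + 4525) = (67 + (-6 + (35 + 24)**2))*3158 = (67 + (-6 + 59**2))*3158 = (67 + (-6 + 3481))*3158 = (67 + 3475)*3158 = 3542*3158 = 11185636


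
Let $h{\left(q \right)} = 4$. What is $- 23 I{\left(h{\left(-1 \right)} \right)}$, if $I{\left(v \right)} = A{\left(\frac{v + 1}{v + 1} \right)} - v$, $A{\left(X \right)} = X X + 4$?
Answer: $-23$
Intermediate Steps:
$A{\left(X \right)} = 4 + X^{2}$ ($A{\left(X \right)} = X^{2} + 4 = 4 + X^{2}$)
$I{\left(v \right)} = 5 - v$ ($I{\left(v \right)} = \left(4 + \left(\frac{v + 1}{v + 1}\right)^{2}\right) - v = \left(4 + \left(\frac{1 + v}{1 + v}\right)^{2}\right) - v = \left(4 + 1^{2}\right) - v = \left(4 + 1\right) - v = 5 - v$)
$- 23 I{\left(h{\left(-1 \right)} \right)} = - 23 \left(5 - 4\right) = \left(-23\right) 1 = -23$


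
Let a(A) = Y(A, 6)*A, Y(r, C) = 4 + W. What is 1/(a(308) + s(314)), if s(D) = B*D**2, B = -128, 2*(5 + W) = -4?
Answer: -1/12621212 ≈ -7.9232e-8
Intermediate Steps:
W = -7 (W = -5 + (1/2)*(-4) = -5 - 2 = -7)
Y(r, C) = -3 (Y(r, C) = 4 - 7 = -3)
s(D) = -128*D**2
a(A) = -3*A
1/(a(308) + s(314)) = 1/(-3*308 - 128*314**2) = 1/(-924 - 128*98596) = 1/(-924 - 12620288) = 1/(-12621212) = -1/12621212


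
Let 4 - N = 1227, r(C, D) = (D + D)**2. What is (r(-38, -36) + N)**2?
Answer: 15689521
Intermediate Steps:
r(C, D) = 4*D**2 (r(C, D) = (2*D)**2 = 4*D**2)
N = -1223 (N = 4 - 1*1227 = 4 - 1227 = -1223)
(r(-38, -36) + N)**2 = (4*(-36)**2 - 1223)**2 = (4*1296 - 1223)**2 = (5184 - 1223)**2 = 3961**2 = 15689521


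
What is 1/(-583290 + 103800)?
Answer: -1/479490 ≈ -2.0855e-6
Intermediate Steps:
1/(-583290 + 103800) = 1/(-479490) = -1/479490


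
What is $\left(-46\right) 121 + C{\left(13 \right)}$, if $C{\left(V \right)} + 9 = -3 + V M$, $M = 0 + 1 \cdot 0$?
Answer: $-5578$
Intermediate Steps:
$M = 0$ ($M = 0 + 0 = 0$)
$C{\left(V \right)} = -12$ ($C{\left(V \right)} = -9 + \left(-3 + V 0\right) = -9 + \left(-3 + 0\right) = -9 - 3 = -12$)
$\left(-46\right) 121 + C{\left(13 \right)} = \left(-46\right) 121 - 12 = -5566 - 12 = -5578$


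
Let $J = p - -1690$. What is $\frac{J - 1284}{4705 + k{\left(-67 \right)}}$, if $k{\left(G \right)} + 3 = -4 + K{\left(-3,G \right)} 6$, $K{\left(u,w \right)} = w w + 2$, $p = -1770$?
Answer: $- \frac{341}{7911} \approx -0.043105$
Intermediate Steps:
$K{\left(u,w \right)} = 2 + w^{2}$ ($K{\left(u,w \right)} = w^{2} + 2 = 2 + w^{2}$)
$k{\left(G \right)} = 5 + 6 G^{2}$ ($k{\left(G \right)} = -3 + \left(-4 + \left(2 + G^{2}\right) 6\right) = -3 + \left(-4 + \left(12 + 6 G^{2}\right)\right) = -3 + \left(8 + 6 G^{2}\right) = 5 + 6 G^{2}$)
$J = -80$ ($J = -1770 - -1690 = -1770 + 1690 = -80$)
$\frac{J - 1284}{4705 + k{\left(-67 \right)}} = \frac{-80 - 1284}{4705 + \left(5 + 6 \left(-67\right)^{2}\right)} = - \frac{1364}{4705 + \left(5 + 6 \cdot 4489\right)} = - \frac{1364}{4705 + \left(5 + 26934\right)} = - \frac{1364}{4705 + 26939} = - \frac{1364}{31644} = \left(-1364\right) \frac{1}{31644} = - \frac{341}{7911}$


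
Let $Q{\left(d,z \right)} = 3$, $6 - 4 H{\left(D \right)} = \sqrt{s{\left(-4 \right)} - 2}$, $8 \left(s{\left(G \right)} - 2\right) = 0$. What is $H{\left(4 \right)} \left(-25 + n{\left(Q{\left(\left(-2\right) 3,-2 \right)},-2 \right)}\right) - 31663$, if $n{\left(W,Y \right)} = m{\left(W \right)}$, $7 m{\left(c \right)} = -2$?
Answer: $- \frac{443813}{14} \approx -31701.0$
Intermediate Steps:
$m{\left(c \right)} = - \frac{2}{7}$ ($m{\left(c \right)} = \frac{1}{7} \left(-2\right) = - \frac{2}{7}$)
$s{\left(G \right)} = 2$ ($s{\left(G \right)} = 2 + \frac{1}{8} \cdot 0 = 2 + 0 = 2$)
$H{\left(D \right)} = \frac{3}{2}$ ($H{\left(D \right)} = \frac{3}{2} - \frac{\sqrt{2 - 2}}{4} = \frac{3}{2} - \frac{\sqrt{0}}{4} = \frac{3}{2} - 0 = \frac{3}{2} + 0 = \frac{3}{2}$)
$n{\left(W,Y \right)} = - \frac{2}{7}$
$H{\left(4 \right)} \left(-25 + n{\left(Q{\left(\left(-2\right) 3,-2 \right)},-2 \right)}\right) - 31663 = \frac{3 \left(-25 - \frac{2}{7}\right)}{2} - 31663 = \frac{3}{2} \left(- \frac{177}{7}\right) - 31663 = - \frac{531}{14} - 31663 = - \frac{443813}{14}$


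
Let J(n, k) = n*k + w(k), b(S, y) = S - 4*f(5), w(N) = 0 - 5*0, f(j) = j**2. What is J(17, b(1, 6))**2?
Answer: 2832489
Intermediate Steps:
w(N) = 0 (w(N) = 0 + 0 = 0)
b(S, y) = -100 + S (b(S, y) = S - 4*5**2 = S - 4*25 = S - 100 = -100 + S)
J(n, k) = k*n (J(n, k) = n*k + 0 = k*n + 0 = k*n)
J(17, b(1, 6))**2 = ((-100 + 1)*17)**2 = (-99*17)**2 = (-1683)**2 = 2832489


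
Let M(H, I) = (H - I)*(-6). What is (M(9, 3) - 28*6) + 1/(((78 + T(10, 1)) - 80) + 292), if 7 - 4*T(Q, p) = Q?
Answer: -236024/1157 ≈ -204.00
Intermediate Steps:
T(Q, p) = 7/4 - Q/4
M(H, I) = -6*H + 6*I
(M(9, 3) - 28*6) + 1/(((78 + T(10, 1)) - 80) + 292) = ((-6*9 + 6*3) - 28*6) + 1/(((78 + (7/4 - 1/4*10)) - 80) + 292) = ((-54 + 18) - 168) + 1/(((78 + (7/4 - 5/2)) - 80) + 292) = (-36 - 168) + 1/(((78 - 3/4) - 80) + 292) = -204 + 1/((309/4 - 80) + 292) = -204 + 1/(-11/4 + 292) = -204 + 1/(1157/4) = -204 + 4/1157 = -236024/1157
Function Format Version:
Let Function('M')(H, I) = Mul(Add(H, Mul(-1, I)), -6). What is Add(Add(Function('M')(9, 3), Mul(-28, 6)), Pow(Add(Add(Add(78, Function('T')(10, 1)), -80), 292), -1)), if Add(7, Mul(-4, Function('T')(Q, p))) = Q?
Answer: Rational(-236024, 1157) ≈ -204.00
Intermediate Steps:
Function('T')(Q, p) = Add(Rational(7, 4), Mul(Rational(-1, 4), Q))
Function('M')(H, I) = Add(Mul(-6, H), Mul(6, I))
Add(Add(Function('M')(9, 3), Mul(-28, 6)), Pow(Add(Add(Add(78, Function('T')(10, 1)), -80), 292), -1)) = Add(Add(Add(Mul(-6, 9), Mul(6, 3)), Mul(-28, 6)), Pow(Add(Add(Add(78, Add(Rational(7, 4), Mul(Rational(-1, 4), 10))), -80), 292), -1)) = Add(Add(Add(-54, 18), -168), Pow(Add(Add(Add(78, Add(Rational(7, 4), Rational(-5, 2))), -80), 292), -1)) = Add(Add(-36, -168), Pow(Add(Add(Add(78, Rational(-3, 4)), -80), 292), -1)) = Add(-204, Pow(Add(Add(Rational(309, 4), -80), 292), -1)) = Add(-204, Pow(Add(Rational(-11, 4), 292), -1)) = Add(-204, Pow(Rational(1157, 4), -1)) = Add(-204, Rational(4, 1157)) = Rational(-236024, 1157)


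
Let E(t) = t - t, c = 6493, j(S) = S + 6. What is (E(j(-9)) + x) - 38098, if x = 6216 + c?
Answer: -25389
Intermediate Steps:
j(S) = 6 + S
E(t) = 0
x = 12709 (x = 6216 + 6493 = 12709)
(E(j(-9)) + x) - 38098 = (0 + 12709) - 38098 = 12709 - 38098 = -25389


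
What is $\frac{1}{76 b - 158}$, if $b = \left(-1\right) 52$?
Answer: $- \frac{1}{4110} \approx -0.00024331$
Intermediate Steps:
$b = -52$
$\frac{1}{76 b - 158} = \frac{1}{76 \left(-52\right) - 158} = \frac{1}{-3952 - 158} = \frac{1}{-4110} = - \frac{1}{4110}$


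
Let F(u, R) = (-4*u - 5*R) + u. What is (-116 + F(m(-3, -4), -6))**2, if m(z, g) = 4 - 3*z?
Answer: 15625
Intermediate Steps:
F(u, R) = -5*R - 3*u (F(u, R) = (-5*R - 4*u) + u = -5*R - 3*u)
(-116 + F(m(-3, -4), -6))**2 = (-116 + (-5*(-6) - 3*(4 - 3*(-3))))**2 = (-116 + (30 - 3*(4 + 9)))**2 = (-116 + (30 - 3*13))**2 = (-116 + (30 - 39))**2 = (-116 - 9)**2 = (-125)**2 = 15625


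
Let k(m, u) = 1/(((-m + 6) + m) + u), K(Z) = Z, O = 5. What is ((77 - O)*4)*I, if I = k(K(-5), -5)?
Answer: 288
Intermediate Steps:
k(m, u) = 1/(6 + u) (k(m, u) = 1/(((6 - m) + m) + u) = 1/(6 + u))
I = 1 (I = 1/(6 - 5) = 1/1 = 1)
((77 - O)*4)*I = ((77 - 1*5)*4)*1 = ((77 - 5)*4)*1 = (72*4)*1 = 288*1 = 288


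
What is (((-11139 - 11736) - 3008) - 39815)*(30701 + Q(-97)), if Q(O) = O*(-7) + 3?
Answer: -2061800334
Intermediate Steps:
Q(O) = 3 - 7*O (Q(O) = -7*O + 3 = 3 - 7*O)
(((-11139 - 11736) - 3008) - 39815)*(30701 + Q(-97)) = (((-11139 - 11736) - 3008) - 39815)*(30701 + (3 - 7*(-97))) = ((-22875 - 3008) - 39815)*(30701 + (3 + 679)) = (-25883 - 39815)*(30701 + 682) = -65698*31383 = -2061800334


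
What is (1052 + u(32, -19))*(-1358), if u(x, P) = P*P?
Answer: -1918854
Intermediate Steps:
u(x, P) = P²
(1052 + u(32, -19))*(-1358) = (1052 + (-19)²)*(-1358) = (1052 + 361)*(-1358) = 1413*(-1358) = -1918854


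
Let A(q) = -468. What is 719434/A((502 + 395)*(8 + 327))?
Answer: -359717/234 ≈ -1537.3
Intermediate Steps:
719434/A((502 + 395)*(8 + 327)) = 719434/(-468) = 719434*(-1/468) = -359717/234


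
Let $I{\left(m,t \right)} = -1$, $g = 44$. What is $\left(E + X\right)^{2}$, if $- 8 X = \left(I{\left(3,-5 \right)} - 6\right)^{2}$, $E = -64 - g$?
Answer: $\frac{833569}{64} \approx 13025.0$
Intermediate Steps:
$E = -108$ ($E = -64 - 44 = -108$)
$X = - \frac{49}{8}$ ($X = - \frac{\left(-1 - 6\right)^{2}}{8} = - \frac{\left(-7\right)^{2}}{8} = \left(- \frac{1}{8}\right) 49 = - \frac{49}{8} \approx -6.125$)
$\left(E + X\right)^{2} = \left(-108 - \frac{49}{8}\right)^{2} = \left(- \frac{913}{8}\right)^{2} = \frac{833569}{64}$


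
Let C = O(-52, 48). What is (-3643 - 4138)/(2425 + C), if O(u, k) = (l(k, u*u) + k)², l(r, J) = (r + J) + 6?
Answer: -7781/7876061 ≈ -0.00098793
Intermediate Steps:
l(r, J) = 6 + J + r (l(r, J) = (J + r) + 6 = 6 + J + r)
O(u, k) = (6 + u² + 2*k)² (O(u, k) = ((6 + u*u + k) + k)² = ((6 + u² + k) + k)² = ((6 + k + u²) + k)² = (6 + u² + 2*k)²)
C = 7873636 (C = (6 + (-52)² + 2*48)² = (6 + 2704 + 96)² = 2806² = 7873636)
(-3643 - 4138)/(2425 + C) = (-3643 - 4138)/(2425 + 7873636) = -7781/7876061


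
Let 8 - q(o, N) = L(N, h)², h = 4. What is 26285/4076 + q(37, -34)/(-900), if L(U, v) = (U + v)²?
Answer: 831295973/917100 ≈ 906.44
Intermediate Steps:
q(o, N) = 8 - (4 + N)⁴ (q(o, N) = 8 - ((N + 4)²)² = 8 - ((4 + N)²)² = 8 - (4 + N)⁴)
26285/4076 + q(37, -34)/(-900) = 26285/4076 + (8 - (4 - 34)⁴)/(-900) = 26285*(1/4076) + (8 - 1*(-30)⁴)*(-1/900) = 26285/4076 + (8 - 1*810000)*(-1/900) = 26285/4076 + (8 - 810000)*(-1/900) = 26285/4076 - 809992*(-1/900) = 26285/4076 + 202498/225 = 831295973/917100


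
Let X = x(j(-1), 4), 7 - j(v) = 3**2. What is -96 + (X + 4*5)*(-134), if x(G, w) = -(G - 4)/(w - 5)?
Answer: -1972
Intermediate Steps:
j(v) = -2 (j(v) = 7 - 1*3**2 = 7 - 1*9 = 7 - 9 = -2)
x(G, w) = -(-4 + G)/(-5 + w)
X = -6 (X = (4 - 1*(-2))/(-5 + 4) = (4 + 2)/(-1) = -1*6 = -6)
-96 + (X + 4*5)*(-134) = -96 + (-6 + 4*5)*(-134) = -96 + (-6 + 20)*(-134) = -96 + 14*(-134) = -96 - 1876 = -1972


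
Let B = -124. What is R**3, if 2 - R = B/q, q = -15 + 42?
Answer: 5639752/19683 ≈ 286.53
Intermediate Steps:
q = 27
R = 178/27 (R = 2 - (-124)/27 = 2 - 1*(-124/27) = 2 + 124/27 = 178/27 ≈ 6.5926)
R**3 = (178/27)**3 = 5639752/19683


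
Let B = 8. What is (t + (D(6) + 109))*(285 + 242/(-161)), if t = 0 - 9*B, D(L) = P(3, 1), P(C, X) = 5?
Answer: 273858/23 ≈ 11907.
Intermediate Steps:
D(L) = 5
t = -72 (t = 0 - 9*8 = 0 - 72 = -72)
(t + (D(6) + 109))*(285 + 242/(-161)) = (-72 + (5 + 109))*(285 + 242/(-161)) = (-72 + 114)*(285 + 242*(-1/161)) = 42*(285 - 242/161) = 42*(45643/161) = 273858/23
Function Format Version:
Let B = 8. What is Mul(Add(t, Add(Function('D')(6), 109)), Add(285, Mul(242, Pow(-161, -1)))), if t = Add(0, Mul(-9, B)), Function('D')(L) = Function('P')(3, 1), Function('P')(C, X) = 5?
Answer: Rational(273858, 23) ≈ 11907.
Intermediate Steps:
Function('D')(L) = 5
t = -72 (t = Add(0, Mul(-9, 8)) = Add(0, -72) = -72)
Mul(Add(t, Add(Function('D')(6), 109)), Add(285, Mul(242, Pow(-161, -1)))) = Mul(Add(-72, Add(5, 109)), Add(285, Mul(242, Pow(-161, -1)))) = Mul(Add(-72, 114), Add(285, Mul(242, Rational(-1, 161)))) = Mul(42, Add(285, Rational(-242, 161))) = Mul(42, Rational(45643, 161)) = Rational(273858, 23)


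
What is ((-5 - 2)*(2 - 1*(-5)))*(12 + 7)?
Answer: -931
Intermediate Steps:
((-5 - 2)*(2 - 1*(-5)))*(12 + 7) = -7*(2 + 5)*19 = -7*7*19 = -49*19 = -931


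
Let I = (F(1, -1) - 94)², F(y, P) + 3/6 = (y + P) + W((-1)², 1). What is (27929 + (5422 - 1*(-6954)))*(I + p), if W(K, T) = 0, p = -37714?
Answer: -4640516175/4 ≈ -1.1601e+9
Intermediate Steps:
F(y, P) = -½ + P + y (F(y, P) = -½ + ((y + P) + 0) = -½ + ((P + y) + 0) = -½ + (P + y) = -½ + P + y)
I = 35721/4 (I = ((-½ - 1 + 1) - 94)² = (-½ - 94)² = (-189/2)² = 35721/4 ≈ 8930.3)
(27929 + (5422 - 1*(-6954)))*(I + p) = (27929 + (5422 - 1*(-6954)))*(35721/4 - 37714) = (27929 + (5422 + 6954))*(-115135/4) = (27929 + 12376)*(-115135/4) = 40305*(-115135/4) = -4640516175/4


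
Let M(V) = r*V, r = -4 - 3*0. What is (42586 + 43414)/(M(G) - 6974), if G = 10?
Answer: -43000/3507 ≈ -12.261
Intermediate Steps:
r = -4 (r = -4 + 0 = -4)
M(V) = -4*V
(42586 + 43414)/(M(G) - 6974) = (42586 + 43414)/(-4*10 - 6974) = 86000/(-40 - 6974) = 86000/(-7014) = 86000*(-1/7014) = -43000/3507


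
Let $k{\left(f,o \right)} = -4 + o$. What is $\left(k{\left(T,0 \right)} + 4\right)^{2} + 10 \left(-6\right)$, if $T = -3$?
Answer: $-60$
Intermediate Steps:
$\left(k{\left(T,0 \right)} + 4\right)^{2} + 10 \left(-6\right) = \left(\left(-4 + 0\right) + 4\right)^{2} + 10 \left(-6\right) = \left(-4 + 4\right)^{2} - 60 = 0^{2} - 60 = 0 - 60 = -60$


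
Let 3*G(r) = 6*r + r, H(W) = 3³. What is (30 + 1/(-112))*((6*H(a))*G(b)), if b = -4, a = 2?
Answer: -90693/2 ≈ -45347.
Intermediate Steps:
H(W) = 27
G(r) = 7*r/3 (G(r) = (6*r + r)/3 = (7*r)/3 = 7*r/3)
(30 + 1/(-112))*((6*H(a))*G(b)) = (30 + 1/(-112))*((6*27)*((7/3)*(-4))) = (30 - 1/112)*(162*(-28/3)) = (3359/112)*(-1512) = -90693/2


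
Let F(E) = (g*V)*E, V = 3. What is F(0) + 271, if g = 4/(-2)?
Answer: 271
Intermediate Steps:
g = -2 (g = 4*(-1/2) = -2)
F(E) = -6*E (F(E) = (-2*3)*E = -6*E)
F(0) + 271 = -6*0 + 271 = 0 + 271 = 271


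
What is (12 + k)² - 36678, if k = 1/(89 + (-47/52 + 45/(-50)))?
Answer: -18777393386054/513974241 ≈ -36534.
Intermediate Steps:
k = 260/22671 (k = 1/(89 + (-47*1/52 + 45*(-1/50))) = 1/(89 + (-47/52 - 9/10)) = 1/(89 - 469/260) = 1/(22671/260) = 260/22671 ≈ 0.011468)
(12 + k)² - 36678 = (12 + 260/22671)² - 36678 = (272312/22671)² - 36678 = 74153825344/513974241 - 36678 = -18777393386054/513974241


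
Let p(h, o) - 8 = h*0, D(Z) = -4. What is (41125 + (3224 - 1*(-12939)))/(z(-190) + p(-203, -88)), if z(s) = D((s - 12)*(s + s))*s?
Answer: 2387/32 ≈ 74.594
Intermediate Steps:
p(h, o) = 8 (p(h, o) = 8 + h*0 = 8 + 0 = 8)
z(s) = -4*s
(41125 + (3224 - 1*(-12939)))/(z(-190) + p(-203, -88)) = (41125 + (3224 - 1*(-12939)))/(-4*(-190) + 8) = (41125 + (3224 + 12939))/(760 + 8) = (41125 + 16163)/768 = 57288*(1/768) = 2387/32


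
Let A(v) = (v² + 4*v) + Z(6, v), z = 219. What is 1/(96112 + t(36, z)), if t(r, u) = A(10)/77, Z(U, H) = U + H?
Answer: 77/7400780 ≈ 1.0404e-5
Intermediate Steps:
Z(U, H) = H + U
A(v) = 6 + v² + 5*v (A(v) = (v² + 4*v) + (v + 6) = (v² + 4*v) + (6 + v) = 6 + v² + 5*v)
t(r, u) = 156/77 (t(r, u) = (6 + 10² + 5*10)/77 = (6 + 100 + 50)*(1/77) = 156*(1/77) = 156/77)
1/(96112 + t(36, z)) = 1/(96112 + 156/77) = 1/(7400780/77) = 77/7400780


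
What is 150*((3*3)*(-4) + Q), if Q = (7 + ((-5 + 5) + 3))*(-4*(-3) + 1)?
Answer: 14100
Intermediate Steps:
Q = 130 (Q = (7 + (0 + 3))*(12 + 1) = (7 + 3)*13 = 10*13 = 130)
150*((3*3)*(-4) + Q) = 150*((3*3)*(-4) + 130) = 150*(9*(-4) + 130) = 150*(-36 + 130) = 150*94 = 14100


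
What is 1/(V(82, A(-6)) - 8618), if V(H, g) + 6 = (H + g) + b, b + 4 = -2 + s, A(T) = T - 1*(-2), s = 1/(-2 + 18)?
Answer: -16/136831 ≈ -0.00011693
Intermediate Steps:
s = 1/16 ≈ 0.062500
A(T) = 2 + T (A(T) = T + 2 = 2 + T)
b = -95/16 (b = -4 + (-2 + 1/16) = -4 - 31/16 = -95/16 ≈ -5.9375)
V(H, g) = -191/16 + H + g (V(H, g) = -6 + ((H + g) - 95/16) = -6 + (-95/16 + H + g) = -191/16 + H + g)
1/(V(82, A(-6)) - 8618) = 1/((-191/16 + 82 + (2 - 6)) - 8618) = 1/((-191/16 + 82 - 4) - 8618) = 1/(1057/16 - 8618) = 1/(-136831/16) = -16/136831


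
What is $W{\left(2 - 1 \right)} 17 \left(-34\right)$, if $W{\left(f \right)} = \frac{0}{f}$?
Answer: $0$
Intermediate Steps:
$W{\left(f \right)} = 0$
$W{\left(2 - 1 \right)} 17 \left(-34\right) = 0 \cdot 17 \left(-34\right) = 0 \left(-34\right) = 0$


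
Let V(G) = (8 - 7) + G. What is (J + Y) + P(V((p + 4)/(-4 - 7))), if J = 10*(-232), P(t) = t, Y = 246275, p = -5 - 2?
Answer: 2683519/11 ≈ 2.4396e+5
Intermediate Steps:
p = -7
V(G) = 1 + G
J = -2320
(J + Y) + P(V((p + 4)/(-4 - 7))) = (-2320 + 246275) + (1 + (-7 + 4)/(-4 - 7)) = 243955 + (1 - 3/(-11)) = 243955 + (1 - 3*(-1/11)) = 243955 + (1 + 3/11) = 243955 + 14/11 = 2683519/11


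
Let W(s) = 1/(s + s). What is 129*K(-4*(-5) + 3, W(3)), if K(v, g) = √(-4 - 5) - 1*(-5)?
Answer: 645 + 387*I ≈ 645.0 + 387.0*I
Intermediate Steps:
W(s) = 1/(2*s)
K(v, g) = 5 + 3*I (K(v, g) = √(-9) + 5 = 3*I + 5 = 5 + 3*I)
129*K(-4*(-5) + 3, W(3)) = 129*(5 + 3*I) = 645 + 387*I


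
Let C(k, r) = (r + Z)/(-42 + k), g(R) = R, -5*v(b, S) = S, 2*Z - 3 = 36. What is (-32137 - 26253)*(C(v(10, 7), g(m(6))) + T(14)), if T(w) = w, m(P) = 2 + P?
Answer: -169360195/217 ≈ -7.8046e+5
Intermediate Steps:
Z = 39/2 (Z = 3/2 + (½)*36 = 3/2 + 18 = 39/2 ≈ 19.500)
v(b, S) = -S/5
C(k, r) = (39/2 + r)/(-42 + k) (C(k, r) = (r + 39/2)/(-42 + k) = (39/2 + r)/(-42 + k))
(-32137 - 26253)*(C(v(10, 7), g(m(6))) + T(14)) = (-32137 - 26253)*((39/2 + (2 + 6))/(-42 - ⅕*7) + 14) = -58390*((39/2 + 8)/(-42 - 7/5) + 14) = -58390*((55/2)/(-217/5) + 14) = -58390*(-5/217*55/2 + 14) = -58390*(-275/434 + 14) = -58390*5801/434 = -169360195/217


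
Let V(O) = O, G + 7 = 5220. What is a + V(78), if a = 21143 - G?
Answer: 16008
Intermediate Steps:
G = 5213 (G = -7 + 5220 = 5213)
a = 15930 (a = 21143 - 1*5213 = 21143 - 5213 = 15930)
a + V(78) = 15930 + 78 = 16008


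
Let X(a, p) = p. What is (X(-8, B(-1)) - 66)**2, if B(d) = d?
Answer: 4489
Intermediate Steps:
(X(-8, B(-1)) - 66)**2 = (-1 - 66)**2 = (-67)**2 = 4489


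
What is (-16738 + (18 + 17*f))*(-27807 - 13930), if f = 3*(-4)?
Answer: 706356988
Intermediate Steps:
f = -12
(-16738 + (18 + 17*f))*(-27807 - 13930) = (-16738 + (18 + 17*(-12)))*(-27807 - 13930) = (-16738 + (18 - 204))*(-41737) = (-16738 - 186)*(-41737) = -16924*(-41737) = 706356988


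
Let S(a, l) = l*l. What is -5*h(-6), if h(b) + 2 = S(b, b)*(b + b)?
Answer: 2170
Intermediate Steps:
S(a, l) = l²
h(b) = -2 + 2*b³ (h(b) = -2 + b²*(b + b) = -2 + b²*(2*b) = -2 + 2*b³)
-5*h(-6) = -5*(-2 + 2*(-6)³) = -5*(-2 + 2*(-216)) = -5*(-2 - 432) = -5*(-434) = 2170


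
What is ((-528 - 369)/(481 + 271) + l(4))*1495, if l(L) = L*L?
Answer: 16646825/752 ≈ 22137.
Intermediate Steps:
l(L) = L²
((-528 - 369)/(481 + 271) + l(4))*1495 = ((-528 - 369)/(481 + 271) + 4²)*1495 = (-897/752 + 16)*1495 = (11135/752)*1495 = 16646825/752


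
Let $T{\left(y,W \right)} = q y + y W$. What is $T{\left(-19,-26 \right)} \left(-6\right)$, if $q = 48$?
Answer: $2508$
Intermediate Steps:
$T{\left(y,W \right)} = 48 y + W y$ ($T{\left(y,W \right)} = 48 y + y W = 48 y + W y$)
$T{\left(-19,-26 \right)} \left(-6\right) = - 19 \left(48 - 26\right) \left(-6\right) = \left(-19\right) 22 \left(-6\right) = \left(-418\right) \left(-6\right) = 2508$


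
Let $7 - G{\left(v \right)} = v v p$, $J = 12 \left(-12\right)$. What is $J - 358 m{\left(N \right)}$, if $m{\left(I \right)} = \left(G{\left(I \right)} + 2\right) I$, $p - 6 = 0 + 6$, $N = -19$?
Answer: $-29405190$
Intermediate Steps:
$J = -144$
$p = 12$ ($p = 6 + \left(0 + 6\right) = 6 + 6 = 12$)
$G{\left(v \right)} = 7 - 12 v^{2}$ ($G{\left(v \right)} = 7 - v v 12 = 7 - v^{2} \cdot 12 = 7 - 12 v^{2}$)
$m{\left(I \right)} = I \left(9 - 12 I^{2}\right)$ ($m{\left(I \right)} = \left(\left(7 - 12 I^{2}\right) + 2\right) I = \left(9 - 12 I^{2}\right) I = I \left(9 - 12 I^{2}\right)$)
$J - 358 m{\left(N \right)} = -144 - 358 \left(- 12 \left(-19\right)^{3} + 9 \left(-19\right)\right) = -144 - 358 \left(\left(-12\right) \left(-6859\right) - 171\right) = -144 - 358 \left(82308 - 171\right) = -144 - 29405046 = -29405190$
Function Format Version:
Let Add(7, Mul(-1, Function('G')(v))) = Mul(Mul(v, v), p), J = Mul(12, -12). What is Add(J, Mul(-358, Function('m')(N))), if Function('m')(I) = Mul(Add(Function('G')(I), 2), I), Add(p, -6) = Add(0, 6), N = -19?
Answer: -29405190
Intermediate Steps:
J = -144
p = 12 (p = Add(6, Add(0, 6)) = Add(6, 6) = 12)
Function('G')(v) = Add(7, Mul(-12, Pow(v, 2))) (Function('G')(v) = Add(7, Mul(-1, Mul(Mul(v, v), 12))) = Add(7, Mul(-1, Mul(Pow(v, 2), 12))) = Add(7, Mul(-1, Mul(12, Pow(v, 2)))) = Add(7, Mul(-12, Pow(v, 2))))
Function('m')(I) = Mul(I, Add(9, Mul(-12, Pow(I, 2)))) (Function('m')(I) = Mul(Add(Add(7, Mul(-12, Pow(I, 2))), 2), I) = Mul(Add(9, Mul(-12, Pow(I, 2))), I) = Mul(I, Add(9, Mul(-12, Pow(I, 2)))))
Add(J, Mul(-358, Function('m')(N))) = Add(-144, Mul(-358, Add(Mul(-12, Pow(-19, 3)), Mul(9, -19)))) = Add(-144, Mul(-358, Add(Mul(-12, -6859), -171))) = Add(-144, Mul(-358, Add(82308, -171))) = Add(-144, Mul(-358, 82137)) = Add(-144, -29405046) = -29405190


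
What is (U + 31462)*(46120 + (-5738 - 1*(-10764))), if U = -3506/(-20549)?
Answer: 33066714701024/20549 ≈ 1.6092e+9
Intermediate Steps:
U = 3506/20549 (U = -3506*(-1/20549) = 3506/20549 ≈ 0.17062)
(U + 31462)*(46120 + (-5738 - 1*(-10764))) = (3506/20549 + 31462)*(46120 + (-5738 - 1*(-10764))) = 646516144*(46120 + (-5738 + 10764))/20549 = 646516144*(46120 + 5026)/20549 = (646516144/20549)*51146 = 33066714701024/20549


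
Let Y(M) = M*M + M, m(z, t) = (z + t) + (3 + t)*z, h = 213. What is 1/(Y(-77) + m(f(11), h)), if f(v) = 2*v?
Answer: 1/10839 ≈ 9.2259e-5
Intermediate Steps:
m(z, t) = t + z + z*(3 + t) (m(z, t) = (t + z) + z*(3 + t) = t + z + z*(3 + t))
Y(M) = M + M² (Y(M) = M² + M = M + M²)
1/(Y(-77) + m(f(11), h)) = 1/(-77*(1 - 77) + (213 + 4*(2*11) + 213*(2*11))) = 1/(-77*(-76) + (213 + 4*22 + 213*22)) = 1/(5852 + (213 + 88 + 4686)) = 1/(5852 + 4987) = 1/10839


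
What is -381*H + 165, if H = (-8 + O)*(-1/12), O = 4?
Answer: 38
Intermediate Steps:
H = ⅓ (H = (-8 + 4)*(-1/12) = -(-4)/12 = -4*(-1/12) = ⅓ ≈ 0.33333)
-381*H + 165 = -381*⅓ + 165 = -127 + 165 = 38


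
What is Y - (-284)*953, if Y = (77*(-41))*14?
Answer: 226454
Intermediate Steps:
Y = -44198 (Y = -3157*14 = -44198)
Y - (-284)*953 = -44198 - (-284)*953 = -44198 - 1*(-270652) = -44198 + 270652 = 226454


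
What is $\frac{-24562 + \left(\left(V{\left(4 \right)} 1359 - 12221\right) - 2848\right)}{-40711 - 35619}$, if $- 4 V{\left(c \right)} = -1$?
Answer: $\frac{1849}{3592} \approx 0.51476$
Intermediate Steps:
$V{\left(c \right)} = \frac{1}{4}$ ($V{\left(c \right)} = \left(- \frac{1}{4}\right) \left(-1\right) = \frac{1}{4}$)
$\frac{-24562 + \left(\left(V{\left(4 \right)} 1359 - 12221\right) - 2848\right)}{-40711 - 35619} = \frac{-24562 + \left(\left(\frac{1}{4} \cdot 1359 - 12221\right) - 2848\right)}{-40711 - 35619} = \frac{-24562 + \left(\left(\frac{1359}{4} - 12221\right) - 2848\right)}{-40711 - 35619} = \frac{-24562 - \frac{58917}{4}}{-76330} = \left(-24562 - \frac{58917}{4}\right) \left(- \frac{1}{76330}\right) = \left(- \frac{157165}{4}\right) \left(- \frac{1}{76330}\right) = \frac{1849}{3592}$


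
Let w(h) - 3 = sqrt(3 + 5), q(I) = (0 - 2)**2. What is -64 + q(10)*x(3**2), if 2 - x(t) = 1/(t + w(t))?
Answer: -958/17 + sqrt(2)/17 ≈ -56.270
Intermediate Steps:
q(I) = 4 (q(I) = (-2)**2 = 4)
w(h) = 3 + 2*sqrt(2) (w(h) = 3 + sqrt(3 + 5) = 3 + sqrt(8) = 3 + 2*sqrt(2))
x(t) = 2 - 1/(3 + t + 2*sqrt(2)) (x(t) = 2 - 1/(t + (3 + 2*sqrt(2))) = 2 - 1/(3 + t + 2*sqrt(2)))
-64 + q(10)*x(3**2) = -64 + 4*((5 + 2*3**2 + 4*sqrt(2))/(3 + 3**2 + 2*sqrt(2))) = -64 + 4*((5 + 2*9 + 4*sqrt(2))/(3 + 9 + 2*sqrt(2))) = -64 + 4*((5 + 18 + 4*sqrt(2))/(12 + 2*sqrt(2))) = -64 + 4*((23 + 4*sqrt(2))/(12 + 2*sqrt(2))) = -64 + 4*(23 + 4*sqrt(2))/(12 + 2*sqrt(2))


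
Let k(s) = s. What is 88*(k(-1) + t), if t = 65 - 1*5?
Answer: 5192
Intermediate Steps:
t = 60 (t = 65 - 5 = 60)
88*(k(-1) + t) = 88*(-1 + 60) = 88*59 = 5192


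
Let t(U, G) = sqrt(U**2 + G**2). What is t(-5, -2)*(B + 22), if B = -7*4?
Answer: -6*sqrt(29) ≈ -32.311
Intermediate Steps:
B = -28
t(U, G) = sqrt(G**2 + U**2)
t(-5, -2)*(B + 22) = sqrt((-2)**2 + (-5)**2)*(-28 + 22) = sqrt(4 + 25)*(-6) = sqrt(29)*(-6) = -6*sqrt(29)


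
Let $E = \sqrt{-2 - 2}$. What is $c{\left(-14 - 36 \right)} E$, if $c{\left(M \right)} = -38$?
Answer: $- 76 i \approx - 76.0 i$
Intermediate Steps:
$E = 2 i$ ($E = \sqrt{-4} = 2 i \approx 2.0 i$)
$c{\left(-14 - 36 \right)} E = - 38 \cdot 2 i = - 76 i$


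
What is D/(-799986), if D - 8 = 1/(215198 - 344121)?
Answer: -1031383/103136595078 ≈ -1.0000e-5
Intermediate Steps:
D = 1031383/128923 (D = 8 + 1/(215198 - 344121) = 8 + 1/(-128923) = 8 - 1/128923 = 1031383/128923 ≈ 8.0000)
D/(-799986) = (1031383/128923)/(-799986) = (1031383/128923)*(-1/799986) = -1031383/103136595078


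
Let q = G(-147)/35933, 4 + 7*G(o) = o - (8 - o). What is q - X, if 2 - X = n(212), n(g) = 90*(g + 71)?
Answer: 6405991202/251531 ≈ 25468.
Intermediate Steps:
n(g) = 6390 + 90*g (n(g) = 90*(71 + g) = 6390 + 90*g)
X = -25468 (X = 2 - (6390 + 90*212) = 2 - (6390 + 19080) = 2 - 1*25470 = 2 - 25470 = -25468)
G(o) = -12/7 + 2*o/7 (G(o) = -4/7 + (o - (8 - o))/7 = -4/7 + (o + (-8 + o))/7 = -4/7 + (-8 + 2*o)/7 = -4/7 + (-8/7 + 2*o/7) = -12/7 + 2*o/7)
q = -306/251531 (q = (-12/7 + (2/7)*(-147))/35933 = (-12/7 - 42)*(1/35933) = -306/7*1/35933 = -306/251531 ≈ -0.0012165)
q - X = -306/251531 - 1*(-25468) = -306/251531 + 25468 = 6405991202/251531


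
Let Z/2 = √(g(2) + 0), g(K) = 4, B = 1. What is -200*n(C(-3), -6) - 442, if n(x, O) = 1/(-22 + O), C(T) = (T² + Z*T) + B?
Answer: -3044/7 ≈ -434.86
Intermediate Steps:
Z = 4 (Z = 2*√(4 + 0) = 2*√4 = 2*2 = 4)
C(T) = 1 + T² + 4*T (C(T) = (T² + 4*T) + 1 = 1 + T² + 4*T)
-200*n(C(-3), -6) - 442 = -200/(-22 - 6) - 442 = -200/(-28) - 442 = -200*(-1/28) - 442 = 50/7 - 442 = -3044/7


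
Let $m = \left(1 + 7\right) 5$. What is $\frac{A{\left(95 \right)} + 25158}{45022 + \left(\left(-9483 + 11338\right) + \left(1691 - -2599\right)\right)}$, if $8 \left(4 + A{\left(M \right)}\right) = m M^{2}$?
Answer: $\frac{70279}{51167} \approx 1.3735$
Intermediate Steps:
$m = 40$ ($m = 8 \cdot 5 = 40$)
$A{\left(M \right)} = -4 + 5 M^{2}$ ($A{\left(M \right)} = -4 + \frac{40 M^{2}}{8} = -4 + 5 M^{2}$)
$\frac{A{\left(95 \right)} + 25158}{45022 + \left(\left(-9483 + 11338\right) + \left(1691 - -2599\right)\right)} = \frac{\left(-4 + 5 \cdot 95^{2}\right) + 25158}{45022 + \left(\left(-9483 + 11338\right) + \left(1691 - -2599\right)\right)} = \frac{\left(-4 + 5 \cdot 9025\right) + 25158}{45022 + \left(1855 + \left(1691 + 2599\right)\right)} = \frac{\left(-4 + 45125\right) + 25158}{45022 + \left(1855 + 4290\right)} = \frac{45121 + 25158}{45022 + 6145} = \frac{70279}{51167}$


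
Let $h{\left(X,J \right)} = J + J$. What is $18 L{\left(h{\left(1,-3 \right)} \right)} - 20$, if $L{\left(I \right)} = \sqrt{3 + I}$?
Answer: $-20 + 18 i \sqrt{3} \approx -20.0 + 31.177 i$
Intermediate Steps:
$h{\left(X,J \right)} = 2 J$
$18 L{\left(h{\left(1,-3 \right)} \right)} - 20 = 18 \sqrt{3 + 2 \left(-3\right)} - 20 = 18 \sqrt{3 - 6} - 20 = 18 \sqrt{-3} - 20 = 18 i \sqrt{3} - 20 = -20 + 18 i \sqrt{3}$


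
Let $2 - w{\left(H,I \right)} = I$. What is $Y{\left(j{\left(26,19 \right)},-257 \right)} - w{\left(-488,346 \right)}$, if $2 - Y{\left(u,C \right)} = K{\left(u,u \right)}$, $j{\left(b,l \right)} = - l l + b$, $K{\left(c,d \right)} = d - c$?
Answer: $346$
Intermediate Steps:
$w{\left(H,I \right)} = 2 - I$
$j{\left(b,l \right)} = b - l^{2}$ ($j{\left(b,l \right)} = - l^{2} + b = b - l^{2}$)
$Y{\left(u,C \right)} = 2$ ($Y{\left(u,C \right)} = 2 - \left(u - u\right) = 2 - 0 = 2 + 0 = 2$)
$Y{\left(j{\left(26,19 \right)},-257 \right)} - w{\left(-488,346 \right)} = 2 - \left(2 - 346\right) = 2 - -344 = 2 + 344 = 346$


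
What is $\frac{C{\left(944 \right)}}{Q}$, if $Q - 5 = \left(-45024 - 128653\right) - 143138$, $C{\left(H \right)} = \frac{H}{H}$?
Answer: $- \frac{1}{316810} \approx -3.1565 \cdot 10^{-6}$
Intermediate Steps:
$C{\left(H \right)} = 1$
$Q = -316810$ ($Q = 5 - 316815 = -316810$)
$\frac{C{\left(944 \right)}}{Q} = 1 \frac{1}{-316810} = 1 \left(- \frac{1}{316810}\right) = - \frac{1}{316810}$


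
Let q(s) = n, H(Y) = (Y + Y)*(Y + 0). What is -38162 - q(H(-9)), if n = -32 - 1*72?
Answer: -38058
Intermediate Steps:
n = -104 (n = -32 - 72 = -104)
H(Y) = 2*Y**2 (H(Y) = (2*Y)*Y = 2*Y**2)
q(s) = -104
-38162 - q(H(-9)) = -38162 - 1*(-104) = -38162 + 104 = -38058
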